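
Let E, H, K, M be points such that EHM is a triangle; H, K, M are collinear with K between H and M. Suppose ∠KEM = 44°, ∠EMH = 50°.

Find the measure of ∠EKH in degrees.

1. ∠EMK = 50°  [K on ray MH]
2. ∠EKM = 86°  [△EKM]
3. ∠EKH = 94°  [linear pair at K on HM]

∠EKH = 94°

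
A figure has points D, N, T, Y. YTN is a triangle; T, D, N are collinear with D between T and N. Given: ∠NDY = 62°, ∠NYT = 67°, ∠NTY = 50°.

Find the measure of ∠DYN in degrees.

1. ∠TNY = 63°  [△YTN]
2. ∠DNY = 63°  [D on ray NT]
3. ∠DYN = 55°  [△YDN]

∠DYN = 55°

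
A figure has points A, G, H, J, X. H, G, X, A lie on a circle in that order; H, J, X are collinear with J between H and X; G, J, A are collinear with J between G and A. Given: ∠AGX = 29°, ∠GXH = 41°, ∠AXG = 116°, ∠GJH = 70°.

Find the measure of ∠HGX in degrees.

1. ∠GAX = 35°  [△GXA]
2. ∠GHX = 35°  [same arc GX]
3. ∠HGX = 104°  [△HGX]

∠HGX = 104°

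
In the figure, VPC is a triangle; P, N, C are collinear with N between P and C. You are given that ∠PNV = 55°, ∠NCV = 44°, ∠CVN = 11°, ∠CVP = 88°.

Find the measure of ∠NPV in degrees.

∠NPV = 48°

1. ∠PCV = 44°  [N on ray CP]
2. ∠CPV = 48°  [△VPC]
3. ∠NPV = 48°  [N on ray PC]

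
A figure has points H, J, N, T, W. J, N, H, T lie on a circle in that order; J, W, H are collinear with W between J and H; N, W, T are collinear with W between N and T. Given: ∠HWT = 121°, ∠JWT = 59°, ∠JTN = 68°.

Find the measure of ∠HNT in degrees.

1. ∠HWN = 59°  [vertical angles at W]
2. ∠JHN = 68°  [same arc JN]
3. ∠HNT = 53°  [△NWH]

∠HNT = 53°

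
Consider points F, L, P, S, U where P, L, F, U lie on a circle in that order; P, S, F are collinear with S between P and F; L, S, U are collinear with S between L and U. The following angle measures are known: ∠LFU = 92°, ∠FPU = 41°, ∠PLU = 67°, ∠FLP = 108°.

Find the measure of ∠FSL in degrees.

1. ∠LPU = 88°  [cyclic PLFU, opposite ∠P+∠F]
2. ∠FLU = 41°  [same arc FU]
3. ∠LUP = 25°  [△PLU]
4. ∠LFP = 25°  [same arc PL]
5. ∠FSL = 114°  [△LSF]

∠FSL = 114°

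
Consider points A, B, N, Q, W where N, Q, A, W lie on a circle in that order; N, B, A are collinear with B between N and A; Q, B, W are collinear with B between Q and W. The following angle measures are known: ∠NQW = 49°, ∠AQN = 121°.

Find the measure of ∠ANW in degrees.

∠ANW = 72°

1. ∠NAW = 49°  [same arc NW]
2. ∠AWN = 59°  [cyclic NQAW, opposite ∠Q+∠W]
3. ∠ANW = 72°  [△NAW]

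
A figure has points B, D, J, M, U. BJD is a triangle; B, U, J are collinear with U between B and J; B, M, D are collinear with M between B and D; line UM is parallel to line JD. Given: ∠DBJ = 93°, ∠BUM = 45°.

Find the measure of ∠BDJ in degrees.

∠BDJ = 42°

1. ∠MBU = 93°  [U on BJ, M on BD]
2. ∠BMU = 42°  [△BUM]
3. ∠BDJ = 42°  [UM∥JD, corresponding at M]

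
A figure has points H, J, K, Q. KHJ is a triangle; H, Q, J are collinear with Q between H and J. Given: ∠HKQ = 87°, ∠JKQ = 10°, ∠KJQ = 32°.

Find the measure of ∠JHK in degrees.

1. ∠JQK = 138°  [△KQJ]
2. ∠HQK = 42°  [linear pair at Q on HJ]
3. ∠KHQ = 51°  [△KHQ]
4. ∠JHK = 51°  [Q on ray HJ]

∠JHK = 51°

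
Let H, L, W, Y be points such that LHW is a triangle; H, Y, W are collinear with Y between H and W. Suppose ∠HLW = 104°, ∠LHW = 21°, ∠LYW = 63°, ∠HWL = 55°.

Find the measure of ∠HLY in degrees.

1. ∠LHY = 21°  [Y on ray HW]
2. ∠HYL = 117°  [linear pair at Y on HW]
3. ∠HLY = 42°  [△LHY]

∠HLY = 42°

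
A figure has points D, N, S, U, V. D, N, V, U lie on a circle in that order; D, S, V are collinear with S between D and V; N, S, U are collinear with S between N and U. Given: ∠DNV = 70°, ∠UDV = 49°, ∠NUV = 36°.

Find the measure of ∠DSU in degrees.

∠DSU = 57°

1. ∠DUV = 110°  [cyclic DNVU, opposite ∠N+∠U]
2. ∠DVU = 21°  [△DVU]
3. ∠USV = 123°  [△VSU]
4. ∠DSU = 57°  [linear pair at S on DV]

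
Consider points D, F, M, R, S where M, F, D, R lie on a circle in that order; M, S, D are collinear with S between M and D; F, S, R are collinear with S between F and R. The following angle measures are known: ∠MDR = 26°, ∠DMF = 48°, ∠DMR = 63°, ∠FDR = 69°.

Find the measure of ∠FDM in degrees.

∠FDM = 43°

1. ∠MFR = 26°  [same arc MR]
2. ∠FSM = 106°  [△MSF]
3. ∠DFR = 63°  [same arc DR]
4. ∠DSF = 74°  [linear pair at S on MD]
5. ∠FDM = 43°  [△FSD]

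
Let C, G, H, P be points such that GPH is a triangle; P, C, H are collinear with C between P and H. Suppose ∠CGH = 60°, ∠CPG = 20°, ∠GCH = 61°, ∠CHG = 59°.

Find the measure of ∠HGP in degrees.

∠HGP = 101°

1. ∠GPH = 20°  [C on ray PH]
2. ∠GHP = 59°  [C on ray HP]
3. ∠HGP = 101°  [△GPH]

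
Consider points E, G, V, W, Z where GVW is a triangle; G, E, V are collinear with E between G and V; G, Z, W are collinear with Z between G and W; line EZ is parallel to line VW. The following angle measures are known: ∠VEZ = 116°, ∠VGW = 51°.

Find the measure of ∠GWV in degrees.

∠GWV = 65°

1. ∠GEZ = 64°  [linear pair at E on GV]
2. ∠EGZ = 51°  [E on GV, Z on GW]
3. ∠EZG = 65°  [△GEZ]
4. ∠GWV = 65°  [EZ∥VW, corresponding at Z]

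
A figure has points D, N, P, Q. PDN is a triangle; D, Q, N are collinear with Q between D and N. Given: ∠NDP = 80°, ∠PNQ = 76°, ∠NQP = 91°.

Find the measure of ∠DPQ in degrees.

∠DPQ = 11°

1. ∠PDQ = 80°  [Q on ray DN]
2. ∠DQP = 89°  [linear pair at Q on DN]
3. ∠DPQ = 11°  [△PDQ]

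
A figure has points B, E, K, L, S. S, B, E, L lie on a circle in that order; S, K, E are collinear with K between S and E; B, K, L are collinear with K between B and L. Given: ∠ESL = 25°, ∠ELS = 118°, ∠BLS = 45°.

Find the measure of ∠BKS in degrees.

1. ∠EBL = 25°  [same arc EL]
2. ∠BES = 45°  [same arc SB]
3. ∠BKE = 110°  [△BKE]
4. ∠BKS = 70°  [linear pair at K on SE]

∠BKS = 70°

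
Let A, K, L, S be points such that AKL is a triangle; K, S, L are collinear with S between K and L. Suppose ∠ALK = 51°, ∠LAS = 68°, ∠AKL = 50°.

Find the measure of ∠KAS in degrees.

∠KAS = 11°

1. ∠ALS = 51°  [S on ray LK]
2. ∠ASL = 61°  [△ASL]
3. ∠AKS = 50°  [S on ray KL]
4. ∠ASK = 119°  [linear pair at S on KL]
5. ∠KAS = 11°  [△AKS]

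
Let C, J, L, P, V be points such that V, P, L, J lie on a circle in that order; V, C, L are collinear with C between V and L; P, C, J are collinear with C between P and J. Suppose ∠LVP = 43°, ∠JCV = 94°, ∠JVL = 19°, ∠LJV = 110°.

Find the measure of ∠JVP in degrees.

1. ∠LJP = 43°  [same arc PL]
2. ∠JPL = 19°  [same arc LJ]
3. ∠JLP = 118°  [△PLJ]
4. ∠JVP = 62°  [cyclic VPLJ, opposite ∠V+∠L]

∠JVP = 62°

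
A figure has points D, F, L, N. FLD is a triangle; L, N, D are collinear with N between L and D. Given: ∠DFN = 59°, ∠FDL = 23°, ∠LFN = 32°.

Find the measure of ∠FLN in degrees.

1. ∠FDN = 23°  [N on ray DL]
2. ∠DNF = 98°  [△FND]
3. ∠FNL = 82°  [linear pair at N on LD]
4. ∠FLN = 66°  [△FLN]

∠FLN = 66°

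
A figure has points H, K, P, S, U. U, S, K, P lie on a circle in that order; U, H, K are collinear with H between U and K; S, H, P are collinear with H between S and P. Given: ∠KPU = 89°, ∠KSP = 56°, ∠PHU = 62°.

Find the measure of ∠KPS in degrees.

1. ∠KUP = 56°  [same arc KP]
2. ∠KHP = 118°  [linear pair at H on UK]
3. ∠PKU = 35°  [△UKP]
4. ∠KPS = 27°  [△KHP]

∠KPS = 27°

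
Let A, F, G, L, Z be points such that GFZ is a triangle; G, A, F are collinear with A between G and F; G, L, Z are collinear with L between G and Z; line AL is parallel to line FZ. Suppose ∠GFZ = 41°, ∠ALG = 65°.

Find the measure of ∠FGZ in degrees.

1. ∠GAL = 41°  [AL∥FZ, corresponding at A]
2. ∠AGL = 74°  [△GAL]
3. ∠FGZ = 74°  [A on GF, L on GZ]

∠FGZ = 74°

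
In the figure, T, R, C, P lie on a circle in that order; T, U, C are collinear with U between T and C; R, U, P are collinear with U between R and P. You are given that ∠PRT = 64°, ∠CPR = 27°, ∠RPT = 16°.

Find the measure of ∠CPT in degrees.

1. ∠CTR = 27°  [same arc RC]
2. ∠RCT = 16°  [same arc TR]
3. ∠CRT = 137°  [△TRC]
4. ∠CPT = 43°  [cyclic TRCP, opposite ∠R+∠P]

∠CPT = 43°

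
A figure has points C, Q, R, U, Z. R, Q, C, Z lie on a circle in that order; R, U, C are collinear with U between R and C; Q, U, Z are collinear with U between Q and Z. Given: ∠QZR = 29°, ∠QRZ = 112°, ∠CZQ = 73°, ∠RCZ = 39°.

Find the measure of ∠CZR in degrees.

1. ∠QCR = 29°  [same arc RQ]
2. ∠CRQ = 73°  [same arc QC]
3. ∠CQR = 78°  [△RQC]
4. ∠CZR = 102°  [cyclic RQCZ, opposite ∠Q+∠Z]

∠CZR = 102°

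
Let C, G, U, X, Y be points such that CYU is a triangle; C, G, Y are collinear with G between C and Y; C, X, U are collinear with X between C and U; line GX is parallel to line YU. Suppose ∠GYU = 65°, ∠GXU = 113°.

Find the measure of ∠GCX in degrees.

1. ∠CYU = 65°  [G on ray YC]
2. ∠CXG = 67°  [linear pair at X on CU]
3. ∠CGX = 65°  [GX∥YU, corresponding at G]
4. ∠GCX = 48°  [△CGX]

∠GCX = 48°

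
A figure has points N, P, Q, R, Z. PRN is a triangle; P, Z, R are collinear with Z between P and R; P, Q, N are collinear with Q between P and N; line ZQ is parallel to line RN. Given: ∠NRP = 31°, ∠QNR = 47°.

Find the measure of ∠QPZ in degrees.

1. ∠PNR = 47°  [Q on ray NP]
2. ∠NPR = 102°  [△PRN]
3. ∠QPZ = 102°  [Z on PR, Q on PN]

∠QPZ = 102°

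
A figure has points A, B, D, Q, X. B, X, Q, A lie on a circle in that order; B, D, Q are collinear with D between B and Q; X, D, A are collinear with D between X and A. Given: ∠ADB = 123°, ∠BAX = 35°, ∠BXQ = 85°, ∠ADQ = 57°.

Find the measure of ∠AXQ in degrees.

∠AXQ = 22°

1. ∠QDX = 123°  [vertical angles at D]
2. ∠BQX = 35°  [same arc BX]
3. ∠AXQ = 22°  [△XDQ]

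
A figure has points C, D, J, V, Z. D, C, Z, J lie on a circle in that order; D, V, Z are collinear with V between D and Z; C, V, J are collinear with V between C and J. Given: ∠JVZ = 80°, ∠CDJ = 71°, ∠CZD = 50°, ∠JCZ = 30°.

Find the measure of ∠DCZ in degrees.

∠DCZ = 89°

1. ∠CZJ = 109°  [cyclic DCZJ, opposite ∠D+∠Z]
2. ∠CJZ = 41°  [△CZJ]
3. ∠CDZ = 41°  [same arc CZ]
4. ∠DCZ = 89°  [△DCZ]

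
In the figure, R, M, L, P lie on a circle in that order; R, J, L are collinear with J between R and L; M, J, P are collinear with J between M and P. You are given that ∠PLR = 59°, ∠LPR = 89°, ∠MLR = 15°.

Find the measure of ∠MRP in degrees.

∠MRP = 106°

1. ∠PMR = 59°  [same arc RP]
2. ∠MPR = 15°  [same arc RM]
3. ∠MRP = 106°  [△RMP]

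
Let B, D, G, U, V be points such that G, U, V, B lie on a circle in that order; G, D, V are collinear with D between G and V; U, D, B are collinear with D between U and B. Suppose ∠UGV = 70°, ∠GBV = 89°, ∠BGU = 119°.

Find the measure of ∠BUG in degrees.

1. ∠GUV = 91°  [cyclic GUVB, opposite ∠U+∠B]
2. ∠GVU = 19°  [△GUV]
3. ∠GBU = 19°  [same arc GU]
4. ∠BUG = 42°  [△GUB]

∠BUG = 42°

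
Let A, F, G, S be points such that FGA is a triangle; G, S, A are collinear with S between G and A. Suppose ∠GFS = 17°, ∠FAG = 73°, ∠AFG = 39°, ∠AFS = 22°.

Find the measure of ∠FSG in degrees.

1. ∠FAS = 73°  [S on ray AG]
2. ∠ASF = 85°  [△FSA]
3. ∠FSG = 95°  [linear pair at S on GA]

∠FSG = 95°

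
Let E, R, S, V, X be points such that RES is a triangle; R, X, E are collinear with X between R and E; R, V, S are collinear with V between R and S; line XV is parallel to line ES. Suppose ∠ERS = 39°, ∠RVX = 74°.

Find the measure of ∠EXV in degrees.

∠EXV = 113°

1. ∠VRX = 39°  [X on RE, V on RS]
2. ∠RXV = 67°  [△RXV]
3. ∠EXV = 113°  [linear pair at X on RE]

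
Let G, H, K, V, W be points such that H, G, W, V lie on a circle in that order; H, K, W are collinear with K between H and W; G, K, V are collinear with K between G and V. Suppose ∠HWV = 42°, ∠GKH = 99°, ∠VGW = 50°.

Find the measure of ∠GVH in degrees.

1. ∠VKW = 99°  [vertical angles at K]
2. ∠VHW = 50°  [same arc WV]
3. ∠HKV = 81°  [linear pair at K on HW]
4. ∠GVH = 49°  [△HKV]

∠GVH = 49°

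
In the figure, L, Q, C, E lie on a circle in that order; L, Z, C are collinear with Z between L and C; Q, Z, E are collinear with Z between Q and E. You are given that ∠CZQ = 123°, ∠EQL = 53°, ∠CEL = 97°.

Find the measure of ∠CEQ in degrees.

1. ∠EZL = 123°  [vertical angles at Z]
2. ∠ECL = 53°  [same arc LE]
3. ∠CZE = 57°  [linear pair at Z on LC]
4. ∠CEQ = 70°  [△CZE]

∠CEQ = 70°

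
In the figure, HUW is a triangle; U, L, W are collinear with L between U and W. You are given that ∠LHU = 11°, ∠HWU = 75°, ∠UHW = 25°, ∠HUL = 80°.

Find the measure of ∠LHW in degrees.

∠LHW = 14°

1. ∠HLU = 89°  [△HUL]
2. ∠HWL = 75°  [L on ray WU]
3. ∠HLW = 91°  [linear pair at L on UW]
4. ∠LHW = 14°  [△HLW]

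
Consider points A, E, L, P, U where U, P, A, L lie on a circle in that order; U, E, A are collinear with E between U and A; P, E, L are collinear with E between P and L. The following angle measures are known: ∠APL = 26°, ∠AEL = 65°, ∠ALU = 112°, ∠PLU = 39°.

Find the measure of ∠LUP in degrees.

∠LUP = 99°

1. ∠AUL = 26°  [same arc AL]
2. ∠LAU = 42°  [△UAL]
3. ∠LPU = 42°  [same arc UL]
4. ∠LUP = 99°  [△UPL]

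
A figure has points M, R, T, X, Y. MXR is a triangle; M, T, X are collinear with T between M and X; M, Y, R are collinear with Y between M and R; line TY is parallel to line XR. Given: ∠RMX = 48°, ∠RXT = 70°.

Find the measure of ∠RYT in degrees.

∠RYT = 118°

1. ∠MXR = 70°  [T on ray XM]
2. ∠MRX = 62°  [△MXR]
3. ∠MYT = 62°  [TY∥XR, corresponding at Y]
4. ∠RYT = 118°  [linear pair at Y on MR]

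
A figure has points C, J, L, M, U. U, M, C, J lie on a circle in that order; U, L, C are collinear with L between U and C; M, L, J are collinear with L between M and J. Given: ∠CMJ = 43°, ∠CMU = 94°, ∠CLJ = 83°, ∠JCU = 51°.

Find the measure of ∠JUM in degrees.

1. ∠CUJ = 43°  [same arc CJ]
2. ∠JLU = 97°  [linear pair at L on UC]
3. ∠JMU = 51°  [same arc UJ]
4. ∠MJU = 40°  [△ULJ]
5. ∠JUM = 89°  [△UMJ]

∠JUM = 89°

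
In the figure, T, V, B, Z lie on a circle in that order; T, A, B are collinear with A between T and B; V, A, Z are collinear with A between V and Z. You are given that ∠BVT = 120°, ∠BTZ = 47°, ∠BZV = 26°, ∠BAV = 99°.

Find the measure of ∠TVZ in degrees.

∠TVZ = 73°

1. ∠BZT = 60°  [cyclic TVBZ, opposite ∠V+∠Z]
2. ∠TBZ = 73°  [△TBZ]
3. ∠TVZ = 73°  [same arc TZ]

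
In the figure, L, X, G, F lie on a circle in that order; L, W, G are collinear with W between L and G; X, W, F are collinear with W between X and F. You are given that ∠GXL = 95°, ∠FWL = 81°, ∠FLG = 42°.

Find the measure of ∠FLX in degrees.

1. ∠GFL = 85°  [cyclic LXGF, opposite ∠X+∠F]
2. ∠FWG = 99°  [linear pair at W on LG]
3. ∠FXG = 42°  [same arc GF]
4. ∠FGL = 53°  [△LGF]
5. ∠GFX = 28°  [△GWF]
6. ∠FGX = 110°  [△XGF]
7. ∠FLX = 70°  [cyclic LXGF, opposite ∠L+∠G]

∠FLX = 70°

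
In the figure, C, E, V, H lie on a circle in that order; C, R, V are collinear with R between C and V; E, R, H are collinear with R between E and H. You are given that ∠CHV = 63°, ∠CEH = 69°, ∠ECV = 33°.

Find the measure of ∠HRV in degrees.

1. ∠CVH = 69°  [same arc CH]
2. ∠EHV = 33°  [same arc EV]
3. ∠HRV = 78°  [△VRH]

∠HRV = 78°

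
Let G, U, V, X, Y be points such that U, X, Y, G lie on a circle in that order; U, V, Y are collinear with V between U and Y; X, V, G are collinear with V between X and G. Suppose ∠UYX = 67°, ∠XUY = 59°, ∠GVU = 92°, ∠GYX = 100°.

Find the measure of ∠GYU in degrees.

1. ∠XGY = 59°  [same arc XY]
2. ∠GVY = 88°  [linear pair at V on UY]
3. ∠GYU = 33°  [△YVG]

∠GYU = 33°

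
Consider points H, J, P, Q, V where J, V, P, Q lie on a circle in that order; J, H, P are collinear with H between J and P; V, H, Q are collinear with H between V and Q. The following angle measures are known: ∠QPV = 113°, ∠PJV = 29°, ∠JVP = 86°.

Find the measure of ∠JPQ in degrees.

∠JPQ = 48°

1. ∠PQV = 29°  [same arc VP]
2. ∠JQP = 94°  [cyclic JVPQ, opposite ∠V+∠Q]
3. ∠PVQ = 38°  [△VPQ]
4. ∠PJQ = 38°  [same arc PQ]
5. ∠JPQ = 48°  [△JPQ]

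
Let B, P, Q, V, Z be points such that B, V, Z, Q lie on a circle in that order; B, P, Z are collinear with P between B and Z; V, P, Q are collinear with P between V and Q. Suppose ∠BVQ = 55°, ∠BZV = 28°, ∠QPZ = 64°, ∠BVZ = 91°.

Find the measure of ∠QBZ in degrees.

∠QBZ = 36°

1. ∠BZQ = 55°  [same arc BQ]
2. ∠BQZ = 89°  [cyclic BVZQ, opposite ∠V+∠Q]
3. ∠QBZ = 36°  [△BZQ]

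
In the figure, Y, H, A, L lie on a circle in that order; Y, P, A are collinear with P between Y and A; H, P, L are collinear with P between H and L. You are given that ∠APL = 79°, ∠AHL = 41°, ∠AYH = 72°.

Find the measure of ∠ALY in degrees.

∠ALY = 110°

1. ∠AYL = 41°  [same arc AL]
2. ∠ALH = 72°  [same arc HA]
3. ∠LAY = 29°  [△APL]
4. ∠ALY = 110°  [△YAL]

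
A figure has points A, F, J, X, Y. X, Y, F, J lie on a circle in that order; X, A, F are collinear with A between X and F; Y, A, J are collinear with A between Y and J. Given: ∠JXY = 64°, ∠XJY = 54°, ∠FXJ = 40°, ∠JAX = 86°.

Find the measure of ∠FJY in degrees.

∠FJY = 24°

1. ∠JFY = 116°  [cyclic XYFJ, opposite ∠X+∠F]
2. ∠FYJ = 40°  [same arc FJ]
3. ∠FJY = 24°  [△YFJ]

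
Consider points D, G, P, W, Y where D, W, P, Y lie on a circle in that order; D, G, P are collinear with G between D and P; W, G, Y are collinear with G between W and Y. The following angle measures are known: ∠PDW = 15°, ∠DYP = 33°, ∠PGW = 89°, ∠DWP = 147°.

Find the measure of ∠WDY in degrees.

1. ∠PYW = 15°  [same arc WP]
2. ∠DPW = 18°  [△DWP]
3. ∠PWY = 73°  [△WGP]
4. ∠WPY = 92°  [△WPY]
5. ∠WDY = 88°  [cyclic DWPY, opposite ∠D+∠P]

∠WDY = 88°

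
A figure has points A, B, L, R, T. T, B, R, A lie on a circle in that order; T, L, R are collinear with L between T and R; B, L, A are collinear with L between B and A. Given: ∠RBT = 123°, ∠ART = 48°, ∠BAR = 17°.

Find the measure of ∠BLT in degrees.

1. ∠ABT = 48°  [same arc TA]
2. ∠BTR = 17°  [same arc BR]
3. ∠BLT = 115°  [△TLB]

∠BLT = 115°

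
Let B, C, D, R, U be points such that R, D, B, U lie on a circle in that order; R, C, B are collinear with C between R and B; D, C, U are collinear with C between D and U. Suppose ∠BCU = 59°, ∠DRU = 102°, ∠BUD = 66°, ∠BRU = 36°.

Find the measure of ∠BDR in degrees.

∠BDR = 91°

1. ∠RBU = 55°  [△BCU]
2. ∠BUR = 89°  [△RBU]
3. ∠BDR = 91°  [cyclic RDBU, opposite ∠D+∠U]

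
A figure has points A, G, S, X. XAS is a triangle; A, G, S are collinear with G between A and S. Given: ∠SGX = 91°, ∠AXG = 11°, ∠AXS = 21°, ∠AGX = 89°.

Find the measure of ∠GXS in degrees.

∠GXS = 10°

1. ∠GAX = 80°  [△XAG]
2. ∠SAX = 80°  [G on ray AS]
3. ∠ASX = 79°  [△XAS]
4. ∠GSX = 79°  [G on ray SA]
5. ∠GXS = 10°  [△XGS]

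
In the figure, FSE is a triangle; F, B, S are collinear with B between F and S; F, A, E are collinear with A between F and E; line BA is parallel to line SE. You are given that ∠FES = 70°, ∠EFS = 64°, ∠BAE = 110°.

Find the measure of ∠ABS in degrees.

∠ABS = 134°

1. ∠ESF = 46°  [△FSE]
2. ∠ABF = 46°  [BA∥SE, corresponding at B]
3. ∠ABS = 134°  [linear pair at B on FS]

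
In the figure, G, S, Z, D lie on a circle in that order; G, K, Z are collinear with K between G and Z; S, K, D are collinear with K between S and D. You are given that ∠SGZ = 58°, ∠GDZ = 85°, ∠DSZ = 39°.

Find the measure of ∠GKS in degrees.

1. ∠GSZ = 95°  [cyclic GSZD, opposite ∠S+∠D]
2. ∠GZS = 27°  [△GSZ]
3. ∠SKZ = 114°  [△SKZ]
4. ∠GKS = 66°  [linear pair at K on GZ]

∠GKS = 66°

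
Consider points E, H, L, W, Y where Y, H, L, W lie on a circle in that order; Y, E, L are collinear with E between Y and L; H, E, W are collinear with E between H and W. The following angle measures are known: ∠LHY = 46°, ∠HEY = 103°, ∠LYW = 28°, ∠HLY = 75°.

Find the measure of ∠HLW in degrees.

1. ∠HYL = 59°  [△YHL]
2. ∠LHW = 28°  [same arc LW]
3. ∠HWL = 59°  [same arc HL]
4. ∠HLW = 93°  [△HLW]

∠HLW = 93°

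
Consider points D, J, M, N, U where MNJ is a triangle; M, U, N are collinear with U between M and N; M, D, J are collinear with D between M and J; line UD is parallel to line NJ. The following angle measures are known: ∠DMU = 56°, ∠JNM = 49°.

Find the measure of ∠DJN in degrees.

∠DJN = 75°

1. ∠JMN = 56°  [U on MN, D on MJ]
2. ∠MJN = 75°  [△MNJ]
3. ∠DJN = 75°  [D on ray JM]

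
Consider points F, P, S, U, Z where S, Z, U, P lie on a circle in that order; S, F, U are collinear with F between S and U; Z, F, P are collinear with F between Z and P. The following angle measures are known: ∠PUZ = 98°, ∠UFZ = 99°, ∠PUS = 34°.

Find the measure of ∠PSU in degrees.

∠PSU = 17°

1. ∠PSZ = 82°  [cyclic SZUP, opposite ∠S+∠U]
2. ∠PFS = 99°  [vertical angles at F]
3. ∠PZS = 34°  [same arc SP]
4. ∠SPZ = 64°  [△SZP]
5. ∠PSU = 17°  [△SFP]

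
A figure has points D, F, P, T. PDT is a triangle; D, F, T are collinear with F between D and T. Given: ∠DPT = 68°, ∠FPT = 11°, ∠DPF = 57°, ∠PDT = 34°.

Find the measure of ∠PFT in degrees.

∠PFT = 91°

1. ∠DTP = 78°  [△PDT]
2. ∠FTP = 78°  [F on ray TD]
3. ∠PFT = 91°  [△PFT]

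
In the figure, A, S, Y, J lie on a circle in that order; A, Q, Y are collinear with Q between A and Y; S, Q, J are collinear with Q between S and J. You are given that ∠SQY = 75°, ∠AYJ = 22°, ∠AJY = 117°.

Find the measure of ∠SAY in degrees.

∠SAY = 53°

1. ∠AQS = 105°  [linear pair at Q on AY]
2. ∠ASJ = 22°  [same arc AJ]
3. ∠SAY = 53°  [△AQS]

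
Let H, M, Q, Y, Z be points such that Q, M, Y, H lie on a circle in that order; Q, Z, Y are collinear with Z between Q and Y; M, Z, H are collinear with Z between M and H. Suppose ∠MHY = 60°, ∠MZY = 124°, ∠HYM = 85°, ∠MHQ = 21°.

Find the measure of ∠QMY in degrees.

1. ∠MQY = 60°  [same arc MY]
2. ∠HMY = 35°  [△MYH]
3. ∠MYQ = 21°  [△MZY]
4. ∠QMY = 99°  [△QMY]

∠QMY = 99°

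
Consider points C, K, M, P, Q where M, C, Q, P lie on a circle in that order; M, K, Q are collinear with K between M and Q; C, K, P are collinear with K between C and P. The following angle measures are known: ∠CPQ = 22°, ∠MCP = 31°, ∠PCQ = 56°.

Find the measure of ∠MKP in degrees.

∠MKP = 53°

1. ∠MQP = 31°  [same arc MP]
2. ∠PKQ = 127°  [△QKP]
3. ∠MKP = 53°  [linear pair at K on MQ]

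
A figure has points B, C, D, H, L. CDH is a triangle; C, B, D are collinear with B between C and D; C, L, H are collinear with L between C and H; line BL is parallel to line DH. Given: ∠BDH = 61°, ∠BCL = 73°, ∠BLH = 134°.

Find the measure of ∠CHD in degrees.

∠CHD = 46°

1. ∠CDH = 61°  [B on ray DC]
2. ∠DCH = 73°  [B on CD, L on CH]
3. ∠CHD = 46°  [△CDH]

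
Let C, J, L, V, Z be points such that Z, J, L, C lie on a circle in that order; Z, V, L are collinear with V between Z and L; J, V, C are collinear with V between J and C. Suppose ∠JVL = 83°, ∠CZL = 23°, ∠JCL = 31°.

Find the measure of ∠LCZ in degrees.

∠LCZ = 105°

1. ∠CJL = 23°  [same arc LC]
2. ∠JZL = 31°  [same arc JL]
3. ∠JLZ = 74°  [△JVL]
4. ∠LJZ = 75°  [△ZJL]
5. ∠LCZ = 105°  [cyclic ZJLC, opposite ∠J+∠C]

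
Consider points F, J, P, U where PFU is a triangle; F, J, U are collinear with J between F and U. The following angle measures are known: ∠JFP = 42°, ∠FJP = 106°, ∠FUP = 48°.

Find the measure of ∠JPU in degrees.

∠JPU = 58°

1. ∠PJU = 74°  [linear pair at J on FU]
2. ∠JUP = 48°  [J on ray UF]
3. ∠JPU = 58°  [△PJU]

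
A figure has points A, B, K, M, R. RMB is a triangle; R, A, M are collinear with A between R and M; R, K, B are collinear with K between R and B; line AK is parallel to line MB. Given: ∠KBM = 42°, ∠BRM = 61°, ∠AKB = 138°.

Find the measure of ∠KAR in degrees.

∠KAR = 77°

1. ∠MBR = 42°  [K on ray BR]
2. ∠BMR = 77°  [△RMB]
3. ∠KAR = 77°  [AK∥MB, corresponding at A]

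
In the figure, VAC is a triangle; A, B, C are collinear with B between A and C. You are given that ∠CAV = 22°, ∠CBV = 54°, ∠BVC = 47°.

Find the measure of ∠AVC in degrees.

∠AVC = 79°

1. ∠BCV = 79°  [△VBC]
2. ∠ACV = 79°  [B on ray CA]
3. ∠AVC = 79°  [△VAC]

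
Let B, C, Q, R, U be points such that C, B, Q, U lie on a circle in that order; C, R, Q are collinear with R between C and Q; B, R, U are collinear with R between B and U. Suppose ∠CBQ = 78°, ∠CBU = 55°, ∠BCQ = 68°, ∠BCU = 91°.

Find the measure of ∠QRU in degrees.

1. ∠CQU = 55°  [same arc CU]
2. ∠BUQ = 68°  [same arc BQ]
3. ∠QRU = 57°  [△QRU]

∠QRU = 57°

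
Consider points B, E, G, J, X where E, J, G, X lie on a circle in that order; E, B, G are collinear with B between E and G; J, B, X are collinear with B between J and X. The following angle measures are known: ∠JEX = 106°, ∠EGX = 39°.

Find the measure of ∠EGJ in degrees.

∠EGJ = 35°

1. ∠EJX = 39°  [same arc EX]
2. ∠EXJ = 35°  [△EJX]
3. ∠EGJ = 35°  [same arc EJ]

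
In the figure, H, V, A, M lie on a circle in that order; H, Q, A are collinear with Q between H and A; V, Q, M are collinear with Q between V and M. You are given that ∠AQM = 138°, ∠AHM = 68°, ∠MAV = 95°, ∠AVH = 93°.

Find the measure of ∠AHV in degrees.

1. ∠AVM = 68°  [same arc AM]
2. ∠AMV = 17°  [△VAM]
3. ∠AHV = 17°  [same arc VA]

∠AHV = 17°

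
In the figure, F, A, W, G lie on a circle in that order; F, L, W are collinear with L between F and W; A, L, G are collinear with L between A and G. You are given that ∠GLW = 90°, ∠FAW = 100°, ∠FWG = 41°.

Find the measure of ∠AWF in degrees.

1. ∠ALF = 90°  [vertical angles at L]
2. ∠FGW = 80°  [cyclic FAWG, opposite ∠A+∠G]
3. ∠GFW = 59°  [△FWG]
4. ∠ALW = 90°  [linear pair at L on FW]
5. ∠GAW = 59°  [same arc WG]
6. ∠AWF = 31°  [△ALW]

∠AWF = 31°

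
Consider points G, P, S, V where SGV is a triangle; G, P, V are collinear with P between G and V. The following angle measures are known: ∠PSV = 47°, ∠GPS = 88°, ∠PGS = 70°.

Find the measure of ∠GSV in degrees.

∠GSV = 69°

1. ∠SPV = 92°  [linear pair at P on GV]
2. ∠SGV = 70°  [P on ray GV]
3. ∠PVS = 41°  [△SPV]
4. ∠GVS = 41°  [P on ray VG]
5. ∠GSV = 69°  [△SGV]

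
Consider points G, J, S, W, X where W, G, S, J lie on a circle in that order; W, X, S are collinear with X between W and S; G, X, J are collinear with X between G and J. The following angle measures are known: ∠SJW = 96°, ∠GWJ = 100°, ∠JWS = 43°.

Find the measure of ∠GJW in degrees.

∠GJW = 39°

1. ∠JSW = 41°  [△WSJ]
2. ∠JGW = 41°  [same arc WJ]
3. ∠GJW = 39°  [△WGJ]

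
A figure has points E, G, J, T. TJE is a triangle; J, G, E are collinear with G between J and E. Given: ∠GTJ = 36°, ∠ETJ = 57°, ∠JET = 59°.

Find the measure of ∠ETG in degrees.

∠ETG = 21°

1. ∠EJT = 64°  [△TJE]
2. ∠GET = 59°  [G on ray EJ]
3. ∠GJT = 64°  [G on ray JE]
4. ∠JGT = 80°  [△TJG]
5. ∠EGT = 100°  [linear pair at G on JE]
6. ∠ETG = 21°  [△TGE]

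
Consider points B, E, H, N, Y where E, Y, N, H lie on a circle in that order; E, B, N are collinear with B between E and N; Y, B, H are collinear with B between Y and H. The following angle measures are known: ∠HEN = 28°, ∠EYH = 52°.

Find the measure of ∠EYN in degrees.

∠EYN = 80°

1. ∠ENH = 52°  [same arc EH]
2. ∠EHN = 100°  [△ENH]
3. ∠EYN = 80°  [cyclic EYNH, opposite ∠Y+∠H]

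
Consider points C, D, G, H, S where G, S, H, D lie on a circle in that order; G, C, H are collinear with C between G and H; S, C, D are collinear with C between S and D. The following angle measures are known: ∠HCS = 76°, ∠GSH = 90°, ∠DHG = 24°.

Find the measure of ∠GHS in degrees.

1. ∠DCG = 76°  [vertical angles at C]
2. ∠GDH = 90°  [cyclic GSHD, opposite ∠S+∠D]
3. ∠DGH = 66°  [△GHD]
4. ∠GDS = 38°  [△GCD]
5. ∠GHS = 38°  [same arc GS]

∠GHS = 38°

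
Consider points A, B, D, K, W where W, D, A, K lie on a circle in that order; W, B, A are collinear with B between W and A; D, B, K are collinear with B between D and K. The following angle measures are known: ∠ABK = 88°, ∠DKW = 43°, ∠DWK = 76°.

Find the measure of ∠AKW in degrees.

∠AKW = 74°

1. ∠KBW = 92°  [linear pair at B on WA]
2. ∠KDW = 61°  [△WDK]
3. ∠AWK = 45°  [△WBK]
4. ∠KAW = 61°  [same arc WK]
5. ∠AKW = 74°  [△WAK]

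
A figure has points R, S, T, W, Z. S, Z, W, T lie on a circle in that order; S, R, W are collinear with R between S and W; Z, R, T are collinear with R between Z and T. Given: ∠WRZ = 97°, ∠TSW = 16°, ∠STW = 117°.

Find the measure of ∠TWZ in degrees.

∠TWZ = 114°

1. ∠SRT = 97°  [vertical angles at R]
2. ∠TZW = 16°  [same arc WT]
3. ∠SWT = 47°  [△SWT]
4. ∠TRW = 83°  [linear pair at R on SW]
5. ∠WTZ = 50°  [△WRT]
6. ∠TWZ = 114°  [△ZWT]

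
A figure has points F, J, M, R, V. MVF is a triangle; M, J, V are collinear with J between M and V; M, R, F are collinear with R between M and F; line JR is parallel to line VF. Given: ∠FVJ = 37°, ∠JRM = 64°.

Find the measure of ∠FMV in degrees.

∠FMV = 79°

1. ∠FVM = 37°  [J on ray VM]
2. ∠MFV = 64°  [JR∥VF, corresponding at R]
3. ∠FMV = 79°  [△MVF]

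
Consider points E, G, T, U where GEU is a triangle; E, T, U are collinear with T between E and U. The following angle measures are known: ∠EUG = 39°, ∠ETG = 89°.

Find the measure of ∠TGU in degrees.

1. ∠GUT = 39°  [T on ray UE]
2. ∠GTU = 91°  [linear pair at T on EU]
3. ∠TGU = 50°  [△GTU]

∠TGU = 50°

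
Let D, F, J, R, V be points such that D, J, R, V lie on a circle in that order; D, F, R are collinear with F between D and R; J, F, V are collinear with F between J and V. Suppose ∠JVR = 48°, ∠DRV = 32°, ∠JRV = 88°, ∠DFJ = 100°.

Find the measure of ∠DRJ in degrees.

1. ∠RJV = 44°  [△JRV]
2. ∠JFR = 80°  [linear pair at F on DR]
3. ∠DRJ = 56°  [△JFR]

∠DRJ = 56°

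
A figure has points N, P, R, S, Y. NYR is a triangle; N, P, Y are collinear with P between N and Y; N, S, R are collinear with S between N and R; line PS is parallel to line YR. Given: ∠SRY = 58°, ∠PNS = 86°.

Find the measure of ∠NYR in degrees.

∠NYR = 36°

1. ∠NRY = 58°  [S on ray RN]
2. ∠RNY = 86°  [P on NY, S on NR]
3. ∠NYR = 36°  [△NYR]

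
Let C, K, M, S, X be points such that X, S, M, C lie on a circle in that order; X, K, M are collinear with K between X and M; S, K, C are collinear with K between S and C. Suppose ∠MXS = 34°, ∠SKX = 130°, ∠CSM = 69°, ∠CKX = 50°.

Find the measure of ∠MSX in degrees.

1. ∠MKS = 50°  [linear pair at K on XM]
2. ∠SMX = 61°  [△SKM]
3. ∠MSX = 85°  [△XSM]

∠MSX = 85°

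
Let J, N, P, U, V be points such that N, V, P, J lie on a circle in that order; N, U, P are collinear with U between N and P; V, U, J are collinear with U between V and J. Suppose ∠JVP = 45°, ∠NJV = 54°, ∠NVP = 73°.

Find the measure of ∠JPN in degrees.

1. ∠JNP = 45°  [same arc PJ]
2. ∠NJP = 107°  [cyclic NVPJ, opposite ∠V+∠J]
3. ∠JPN = 28°  [△NPJ]

∠JPN = 28°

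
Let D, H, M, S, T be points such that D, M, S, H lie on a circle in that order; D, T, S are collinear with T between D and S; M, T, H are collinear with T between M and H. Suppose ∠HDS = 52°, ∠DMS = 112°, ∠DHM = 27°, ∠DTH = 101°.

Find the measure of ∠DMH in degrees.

1. ∠DHS = 68°  [cyclic DMSH, opposite ∠M+∠H]
2. ∠DSH = 60°  [△DSH]
3. ∠DMH = 60°  [same arc DH]

∠DMH = 60°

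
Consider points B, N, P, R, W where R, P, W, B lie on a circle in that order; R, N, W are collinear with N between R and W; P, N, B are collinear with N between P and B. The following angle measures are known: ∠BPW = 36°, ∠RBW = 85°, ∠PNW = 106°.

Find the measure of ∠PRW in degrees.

1. ∠PWR = 38°  [△PNW]
2. ∠RPW = 95°  [cyclic RPWB, opposite ∠P+∠B]
3. ∠PRW = 47°  [△RPW]

∠PRW = 47°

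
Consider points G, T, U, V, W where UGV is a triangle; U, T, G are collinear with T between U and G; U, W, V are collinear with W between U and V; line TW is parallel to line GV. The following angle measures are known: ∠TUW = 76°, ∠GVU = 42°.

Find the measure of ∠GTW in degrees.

1. ∠GUV = 76°  [T on UG, W on UV]
2. ∠UGV = 62°  [△UGV]
3. ∠UTW = 62°  [TW∥GV, corresponding at T]
4. ∠GTW = 118°  [linear pair at T on UG]

∠GTW = 118°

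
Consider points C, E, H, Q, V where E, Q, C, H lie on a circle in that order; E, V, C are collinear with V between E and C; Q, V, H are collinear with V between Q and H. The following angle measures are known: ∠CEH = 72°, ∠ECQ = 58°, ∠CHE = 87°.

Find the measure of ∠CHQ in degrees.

1. ∠CQE = 93°  [cyclic EQCH, opposite ∠Q+∠H]
2. ∠CEQ = 29°  [△EQC]
3. ∠CHQ = 29°  [same arc QC]

∠CHQ = 29°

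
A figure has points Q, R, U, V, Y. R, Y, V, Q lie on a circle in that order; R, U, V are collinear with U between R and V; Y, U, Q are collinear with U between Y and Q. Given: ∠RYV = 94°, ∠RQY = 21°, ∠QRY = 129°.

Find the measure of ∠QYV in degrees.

∠QYV = 64°

1. ∠RVY = 21°  [same arc RY]
2. ∠QVY = 51°  [cyclic RYVQ, opposite ∠R+∠V]
3. ∠VRY = 65°  [△RYV]
4. ∠VQY = 65°  [same arc YV]
5. ∠QYV = 64°  [△YVQ]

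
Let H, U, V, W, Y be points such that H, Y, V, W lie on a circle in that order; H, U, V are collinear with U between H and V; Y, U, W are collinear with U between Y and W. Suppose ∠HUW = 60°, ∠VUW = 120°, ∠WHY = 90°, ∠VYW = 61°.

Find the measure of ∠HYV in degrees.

1. ∠VUY = 60°  [vertical angles at U]
2. ∠WVY = 90°  [cyclic HYVW, opposite ∠H+∠V]
3. ∠VWY = 29°  [△YVW]
4. ∠HVY = 59°  [△YUV]
5. ∠VHY = 29°  [same arc YV]
6. ∠HYV = 92°  [△HYV]

∠HYV = 92°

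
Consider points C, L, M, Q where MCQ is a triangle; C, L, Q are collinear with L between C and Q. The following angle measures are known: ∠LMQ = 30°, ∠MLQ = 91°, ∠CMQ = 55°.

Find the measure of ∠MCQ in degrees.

1. ∠LQM = 59°  [△MLQ]
2. ∠CQM = 59°  [L on ray QC]
3. ∠MCQ = 66°  [△MCQ]

∠MCQ = 66°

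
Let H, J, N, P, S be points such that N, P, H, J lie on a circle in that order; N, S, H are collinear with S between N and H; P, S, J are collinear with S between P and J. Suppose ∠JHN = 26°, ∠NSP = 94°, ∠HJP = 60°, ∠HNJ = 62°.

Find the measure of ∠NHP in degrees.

1. ∠HSP = 86°  [linear pair at S on NH]
2. ∠HPJ = 62°  [same arc HJ]
3. ∠NHP = 32°  [△PSH]

∠NHP = 32°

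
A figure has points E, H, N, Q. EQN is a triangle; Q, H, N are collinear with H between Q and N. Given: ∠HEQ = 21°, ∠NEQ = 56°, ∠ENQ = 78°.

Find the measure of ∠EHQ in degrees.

∠EHQ = 113°

1. ∠EQN = 46°  [△EQN]
2. ∠EQH = 46°  [H on ray QN]
3. ∠EHQ = 113°  [△EQH]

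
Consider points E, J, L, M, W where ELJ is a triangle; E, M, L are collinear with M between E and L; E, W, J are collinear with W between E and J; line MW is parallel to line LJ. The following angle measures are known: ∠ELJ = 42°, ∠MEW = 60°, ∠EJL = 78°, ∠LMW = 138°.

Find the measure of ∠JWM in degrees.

1. ∠EMW = 42°  [MW∥LJ, corresponding at M]
2. ∠EWM = 78°  [△EMW]
3. ∠JWM = 102°  [linear pair at W on EJ]

∠JWM = 102°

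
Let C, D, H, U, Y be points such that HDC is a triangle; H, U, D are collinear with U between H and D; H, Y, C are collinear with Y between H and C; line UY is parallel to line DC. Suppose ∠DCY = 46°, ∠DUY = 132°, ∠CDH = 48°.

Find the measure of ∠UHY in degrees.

∠UHY = 86°

1. ∠DCH = 46°  [Y on ray CH]
2. ∠HUY = 48°  [linear pair at U on HD]
3. ∠HYU = 46°  [UY∥DC, corresponding at Y]
4. ∠UHY = 86°  [△HUY]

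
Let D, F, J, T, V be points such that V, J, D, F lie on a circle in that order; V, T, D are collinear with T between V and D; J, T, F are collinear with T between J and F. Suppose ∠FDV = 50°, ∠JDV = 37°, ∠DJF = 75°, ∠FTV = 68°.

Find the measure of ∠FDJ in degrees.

∠FDJ = 87°

1. ∠FJV = 50°  [same arc VF]
2. ∠JFV = 37°  [same arc VJ]
3. ∠FVJ = 93°  [△VJF]
4. ∠FDJ = 87°  [cyclic VJDF, opposite ∠V+∠D]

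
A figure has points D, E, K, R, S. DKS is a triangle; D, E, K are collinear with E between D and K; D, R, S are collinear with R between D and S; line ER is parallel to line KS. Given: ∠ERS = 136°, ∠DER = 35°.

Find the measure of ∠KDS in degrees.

1. ∠DRE = 44°  [linear pair at R on DS]
2. ∠EDR = 101°  [△DER]
3. ∠KDS = 101°  [E on DK, R on DS]

∠KDS = 101°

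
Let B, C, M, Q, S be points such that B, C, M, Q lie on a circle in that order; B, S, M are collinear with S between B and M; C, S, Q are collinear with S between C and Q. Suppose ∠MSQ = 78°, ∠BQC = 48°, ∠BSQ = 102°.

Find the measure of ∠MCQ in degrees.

∠MCQ = 30°

1. ∠BMC = 48°  [same arc BC]
2. ∠CSM = 102°  [vertical angles at S]
3. ∠MCQ = 30°  [△CSM]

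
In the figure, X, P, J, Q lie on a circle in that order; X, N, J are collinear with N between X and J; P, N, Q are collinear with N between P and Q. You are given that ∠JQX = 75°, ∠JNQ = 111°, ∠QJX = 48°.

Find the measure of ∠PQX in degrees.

∠PQX = 54°

1. ∠JXQ = 57°  [△XJQ]
2. ∠QNX = 69°  [linear pair at N on XJ]
3. ∠PQX = 54°  [△XNQ]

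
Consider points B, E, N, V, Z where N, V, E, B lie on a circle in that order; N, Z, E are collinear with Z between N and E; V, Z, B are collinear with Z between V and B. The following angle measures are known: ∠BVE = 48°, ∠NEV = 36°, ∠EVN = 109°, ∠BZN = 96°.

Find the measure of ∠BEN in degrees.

∠BEN = 61°

1. ∠BNE = 48°  [same arc EB]
2. ∠EBN = 71°  [cyclic NVEB, opposite ∠V+∠B]
3. ∠BEN = 61°  [△NEB]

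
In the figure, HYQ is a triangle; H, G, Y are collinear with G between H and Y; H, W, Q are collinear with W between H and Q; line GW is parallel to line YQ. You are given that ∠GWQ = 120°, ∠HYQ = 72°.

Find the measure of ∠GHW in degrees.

1. ∠GWH = 60°  [linear pair at W on HQ]
2. ∠HGW = 72°  [GW∥YQ, corresponding at G]
3. ∠GHW = 48°  [△HGW]

∠GHW = 48°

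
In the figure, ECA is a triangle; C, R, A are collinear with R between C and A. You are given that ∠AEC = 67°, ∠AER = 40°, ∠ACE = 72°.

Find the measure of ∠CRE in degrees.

1. ∠CAE = 41°  [△ECA]
2. ∠EAR = 41°  [R on ray AC]
3. ∠ARE = 99°  [△ERA]
4. ∠CRE = 81°  [linear pair at R on CA]

∠CRE = 81°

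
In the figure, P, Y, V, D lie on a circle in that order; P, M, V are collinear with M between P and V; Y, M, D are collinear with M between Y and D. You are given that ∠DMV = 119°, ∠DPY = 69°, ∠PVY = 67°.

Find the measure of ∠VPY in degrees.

1. ∠PMY = 119°  [vertical angles at M]
2. ∠PDY = 67°  [same arc PY]
3. ∠DYP = 44°  [△PYD]
4. ∠VPY = 17°  [△PMY]

∠VPY = 17°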